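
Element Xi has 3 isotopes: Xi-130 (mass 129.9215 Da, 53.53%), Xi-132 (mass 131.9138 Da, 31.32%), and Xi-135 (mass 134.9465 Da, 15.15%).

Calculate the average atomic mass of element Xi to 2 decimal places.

131.31 Da

The abundance-weighted mean is 0.5353 × 129.9215 + 0.3132 × 131.9138 + 0.1515 × 134.9465
= 69.54698 + 41.31540 + 20.44439 = 131.30677 Da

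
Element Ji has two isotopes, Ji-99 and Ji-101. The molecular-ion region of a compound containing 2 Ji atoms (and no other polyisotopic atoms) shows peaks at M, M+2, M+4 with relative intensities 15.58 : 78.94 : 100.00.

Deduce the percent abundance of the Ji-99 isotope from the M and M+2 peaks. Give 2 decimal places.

28.30%

Write p for the Ji-99 fraction. I(M+2)/I(M) = [C(2,1)·p^1·(1−p)] / p^2 = 2·(1−p)/p = 78.94/15.58 = 5.0668
(1−p)/p = 5.0668/2 = 2.5334  ⇒  p = 1/(1 + 2.5334) = 0.2830
Ji-99: 28.30%, Ji-101: 71.70%.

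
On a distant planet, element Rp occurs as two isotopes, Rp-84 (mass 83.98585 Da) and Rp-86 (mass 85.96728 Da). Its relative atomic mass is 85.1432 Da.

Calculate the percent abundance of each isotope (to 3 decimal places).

With x = fraction of Rp-84 (so Rp-86 is 1 − x):
83.98585·x + 85.96728·(1 − x) = 85.1432
(83.98585 − 85.96728)·x = 85.1432 − 85.96728
x = -0.82408 / -1.98143 = 0.41590 → 41.590% Rp-84, 58.410% Rp-86.

Rp-84: 41.590%, Rp-86: 58.410%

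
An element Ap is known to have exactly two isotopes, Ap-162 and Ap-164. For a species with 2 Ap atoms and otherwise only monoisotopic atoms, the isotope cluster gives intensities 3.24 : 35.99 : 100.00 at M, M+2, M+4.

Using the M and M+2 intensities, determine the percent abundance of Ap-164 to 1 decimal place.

Write p for the Ap-162 fraction. I(M+2)/I(M) = [C(2,1)·p^1·(1−p)] / p^2 = 2·(1−p)/p = 35.99/3.24 = 11.1080
(1−p)/p = 11.1080/2 = 5.5540  ⇒  p = 1/(1 + 5.5540) = 0.1526
Ap-162: 15.3%, Ap-164: 84.7%.

84.7%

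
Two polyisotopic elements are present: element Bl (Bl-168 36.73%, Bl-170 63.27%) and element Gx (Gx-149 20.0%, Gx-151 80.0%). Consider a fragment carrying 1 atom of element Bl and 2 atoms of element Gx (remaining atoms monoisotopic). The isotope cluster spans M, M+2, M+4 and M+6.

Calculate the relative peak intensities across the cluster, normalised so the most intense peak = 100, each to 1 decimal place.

Element Bl pattern (n=1): 0.3673 : 0.6327
Element Gx pattern (n=2): 0.0400 : 0.3200 : 0.6400
Convolve the two distributions (both contribute in 2-u steps):
  M: 0.3673×0.0400 = 0.014692
  M+2: 0.3673×0.3200 + 0.6327×0.0400 = 0.142844
  M+4: 0.3673×0.6400 + 0.6327×0.3200 = 0.437536
  M+6: 0.6327×0.6400 = 0.404928
Scale to base peak (0.437536) = 100: 3.4 : 32.6 : 100.0 : 92.5

3.4 : 32.6 : 100.0 : 92.5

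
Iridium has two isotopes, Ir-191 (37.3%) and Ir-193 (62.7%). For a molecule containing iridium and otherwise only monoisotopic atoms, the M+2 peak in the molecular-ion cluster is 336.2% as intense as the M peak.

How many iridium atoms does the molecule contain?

With n Ir atoms, P(M+2)/P(M) = C(n,1)·p^(n−1)q / p^n = n·q/p = n · 0.627/0.373.
n = 3.362 × 0.373/0.627 = 2.00 ≈ 2

2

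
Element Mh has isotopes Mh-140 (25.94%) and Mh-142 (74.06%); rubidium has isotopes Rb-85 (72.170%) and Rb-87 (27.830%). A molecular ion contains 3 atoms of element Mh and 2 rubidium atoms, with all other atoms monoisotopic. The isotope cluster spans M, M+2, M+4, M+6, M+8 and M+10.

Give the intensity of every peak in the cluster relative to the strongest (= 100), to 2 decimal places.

Element Mh pattern (n=3): 0.0174546 : 0.14950128 : 0.42683364 : 0.40621048
Rubidium pattern (n=2): 0.52085089 : 0.40169822 : 0.07745089
Convolve the two distributions (both contribute in 2-u steps):
  M: 0.0174546×0.52085089 = 0.009091
  M+2: 0.0174546×0.40169822 + 0.14950128×0.52085089 = 0.084879
  M+4: 0.0174546×0.07745089 + 0.14950128×0.40169822 + 0.42683364×0.52085089 = 0.283723
  M+6: 0.14950128×0.07745089 + 0.42683364×0.40169822 + 0.40621048×0.52085089 = 0.394612
  M+8: 0.42683364×0.07745089 + 0.40621048×0.40169822 = 0.196233
  M+10: 0.40621048×0.07745089 = 0.031461
Scale to base peak (0.394612) = 100: 2.30 : 21.51 : 71.90 : 100.00 : 49.73 : 7.97

2.30 : 21.51 : 71.90 : 100.00 : 49.73 : 7.97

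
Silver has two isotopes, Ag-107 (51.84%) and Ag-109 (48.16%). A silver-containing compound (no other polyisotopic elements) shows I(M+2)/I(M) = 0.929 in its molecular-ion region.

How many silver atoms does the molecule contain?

For n independent Ag atoms, I(M+2)/I(M) = n · (abundance Ag-109) / (abundance Ag-107) = n · 0.4816/0.5184.
n = 0.929 × 0.5184/0.4816 = 1.00 ≈ 1

1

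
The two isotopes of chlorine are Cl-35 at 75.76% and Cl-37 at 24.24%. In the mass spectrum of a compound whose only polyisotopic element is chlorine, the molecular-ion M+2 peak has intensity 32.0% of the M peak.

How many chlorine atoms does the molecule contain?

1

For n independent Cl atoms, I(M+2)/I(M) = n · (abundance Cl-37) / (abundance Cl-35) = n · 0.2424/0.7576.
n = 0.320 × 0.7576/0.2424 = 1.00 ≈ 1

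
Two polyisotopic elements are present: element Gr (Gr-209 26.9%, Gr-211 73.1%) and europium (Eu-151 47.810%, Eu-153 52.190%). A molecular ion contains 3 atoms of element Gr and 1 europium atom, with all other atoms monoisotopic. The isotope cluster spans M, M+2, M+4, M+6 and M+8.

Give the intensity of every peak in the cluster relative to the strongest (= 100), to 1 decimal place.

Element Gr pattern (n=3): 0.01946511 : 0.15868767 : 0.43122933 : 0.39061789
Europium pattern (n=1): 0.4781 : 0.5219
Convolve the two distributions (both contribute in 2-u steps):
  M: 0.01946511×0.4781 = 0.009306
  M+2: 0.01946511×0.5219 + 0.15868767×0.4781 = 0.086027
  M+4: 0.15868767×0.5219 + 0.43122933×0.4781 = 0.288990
  M+6: 0.43122933×0.5219 + 0.39061789×0.4781 = 0.411813
  M+8: 0.39061789×0.5219 = 0.203863
Scale to base peak (0.411813) = 100: 2.3 : 20.9 : 70.2 : 100.0 : 49.5

2.3 : 20.9 : 70.2 : 100.0 : 49.5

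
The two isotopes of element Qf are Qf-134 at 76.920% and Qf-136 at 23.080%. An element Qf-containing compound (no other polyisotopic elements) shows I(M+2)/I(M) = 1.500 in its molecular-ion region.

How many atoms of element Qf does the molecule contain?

For n independent Qf atoms, I(M+2)/I(M) = n · (abundance Qf-136) / (abundance Qf-134) = n · 0.23080/0.76920.
n = 1.500 × 0.76920/0.23080 = 5.00 ≈ 5

5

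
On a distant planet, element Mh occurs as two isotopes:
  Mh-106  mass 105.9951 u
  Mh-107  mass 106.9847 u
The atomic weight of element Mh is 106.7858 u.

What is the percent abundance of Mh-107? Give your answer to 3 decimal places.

79.901%

Writing the weighted mean with unknown fraction x of Mh-106:
105.9951·x + 106.9847·(1 − x) = 106.7858
(105.9951 − 106.9847)·x = 106.7858 − 106.9847
x = -0.1989 / -0.9896 = 0.20099 → 20.099% Mh-106, 79.901% Mh-107.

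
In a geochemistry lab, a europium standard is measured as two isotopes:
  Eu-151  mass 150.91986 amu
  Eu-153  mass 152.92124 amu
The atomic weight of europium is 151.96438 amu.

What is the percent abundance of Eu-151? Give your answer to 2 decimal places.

47.81%

Writing the weighted mean with unknown fraction x of Eu-151:
150.91986·x + 152.92124·(1 − x) = 151.96438
(150.91986 − 152.92124)·x = 151.96438 − 152.92124
x = -0.95686 / -2.00138 = 0.47810 → 47.81% Eu-151, 52.19% Eu-153.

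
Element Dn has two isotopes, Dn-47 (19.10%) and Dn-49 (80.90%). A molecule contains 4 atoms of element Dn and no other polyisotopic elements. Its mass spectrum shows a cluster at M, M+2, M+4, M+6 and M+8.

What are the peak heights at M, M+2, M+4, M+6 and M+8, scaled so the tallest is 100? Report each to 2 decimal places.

0.31 : 5.26 : 33.44 : 94.44 : 100.00

Each Dn atom is independently Dn-47 (p = 0.1910) or Dn-49 (q = 0.8090); the cluster is the binomial expansion (p + q)^4.
P(M) = 0.1910^4 = 0.001331
P(M+2) = 4 × 0.1910^3 × 0.8090^1 = 0.022548
P(M+4) = 6 × 0.1910^2 × 0.8090^2 = 0.143257
P(M+6) = 4 × 0.1910^1 × 0.8090^3 = 0.404519
P(M+8) = 0.8090^4 = 0.428345
The M+8 peak is largest (0.428345); scaling to 100 gives 0.31 : 5.26 : 33.44 : 94.44 : 100.00.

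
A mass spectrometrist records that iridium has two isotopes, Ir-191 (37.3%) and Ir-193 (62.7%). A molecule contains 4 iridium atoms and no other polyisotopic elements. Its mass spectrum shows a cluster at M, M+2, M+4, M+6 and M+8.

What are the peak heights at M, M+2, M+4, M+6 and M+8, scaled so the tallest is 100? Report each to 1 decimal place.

Each Ir atom is independently Ir-191 (p = 0.373) or Ir-193 (q = 0.627); the cluster is the binomial expansion (p + q)^4.
P(M) = 0.373^4 = 0.019357
P(M+2) = 4 × 0.373^3 × 0.627^1 = 0.130153
P(M+4) = 6 × 0.373^2 × 0.627^2 = 0.328174
P(M+6) = 4 × 0.373^1 × 0.627^3 = 0.367766
P(M+8) = 0.627^4 = 0.154550
The M+6 peak is largest (0.367766); scaling to 100 gives 5.3 : 35.4 : 89.2 : 100.0 : 42.0.

5.3 : 35.4 : 89.2 : 100.0 : 42.0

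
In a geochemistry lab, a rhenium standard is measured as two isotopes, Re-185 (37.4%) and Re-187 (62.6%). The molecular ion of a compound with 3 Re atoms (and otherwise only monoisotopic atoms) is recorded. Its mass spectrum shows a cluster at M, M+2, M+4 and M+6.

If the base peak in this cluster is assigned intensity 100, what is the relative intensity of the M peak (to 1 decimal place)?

Binomial terms of (0.374 + 0.626)^3: M 0.0523, M+2 0.2627, M+4 0.4397, M+6 0.2453 → M+4 is the base peak.
P(M+4) = C(3,2) × 0.374^1 × 0.626^2 = 3 × 0.3740 × 0.391876 = 0.439685 (base)
P(M) = C(3,0) × 0.374^3 × 0.626^0 = 1 × 0.05231362 × 1.0000 = 0.052314
Relative intensity = 0.052314 / 0.439685 × 100 = 11.9

11.9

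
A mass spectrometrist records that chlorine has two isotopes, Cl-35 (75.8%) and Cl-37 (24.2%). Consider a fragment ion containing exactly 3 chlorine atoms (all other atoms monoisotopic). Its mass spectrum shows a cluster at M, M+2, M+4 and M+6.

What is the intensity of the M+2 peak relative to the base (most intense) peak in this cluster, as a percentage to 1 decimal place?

95.8%

Binomial terms of (0.758 + 0.242)^3: M 0.4355, M+2 0.4171, M+4 0.1332, M+6 0.0142 → M is the base peak.
P(M) = C(3,0) × 0.758^3 × 0.242^0 = 1 × 0.43551951 × 1.0000 = 0.435520 (base)
P(M+2) = C(3,1) × 0.758^2 × 0.242^1 = 3 × 0.574564 × 0.2420 = 0.417133
Relative intensity = 0.417133 / 0.435520 × 100 = 95.8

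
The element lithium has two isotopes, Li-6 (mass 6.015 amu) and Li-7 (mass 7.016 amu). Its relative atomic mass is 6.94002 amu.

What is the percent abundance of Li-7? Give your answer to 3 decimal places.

92.410%

With x = fraction of Li-6 (so Li-7 is 1 − x):
6.015·x + 7.016·(1 − x) = 6.94002
(6.015 − 7.016)·x = 6.94002 − 7.016
x = -0.07598 / -1.001 = 0.07590 → 7.590% Li-6, 92.410% Li-7.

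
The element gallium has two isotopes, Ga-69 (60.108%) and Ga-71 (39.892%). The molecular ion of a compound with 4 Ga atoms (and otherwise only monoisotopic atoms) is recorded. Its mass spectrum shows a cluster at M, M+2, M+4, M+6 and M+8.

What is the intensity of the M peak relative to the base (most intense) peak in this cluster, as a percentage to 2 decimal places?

(0.60108 + 0.39892)^4 gives M 0.1305, M+2 0.3465, M+4 0.3450, M+6 0.1526, M+8 0.0253; the largest is M+2.
P(M+2) = C(4,1) × 0.60108^3 × 0.39892^1 = 4 × 0.2171685 × 0.39892 = 0.346531 (base)
P(M) = C(4,0) × 0.60108^4 × 0.39892^0 = 1 × 0.13053564 × 1.0000 = 0.130536
Relative intensity = 0.130536 / 0.346531 × 100 = 37.67

37.67%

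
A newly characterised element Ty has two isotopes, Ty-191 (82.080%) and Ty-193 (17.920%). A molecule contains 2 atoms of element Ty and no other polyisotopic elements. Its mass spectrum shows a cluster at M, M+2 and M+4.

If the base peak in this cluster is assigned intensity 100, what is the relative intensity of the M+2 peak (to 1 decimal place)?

43.7

(0.82080 + 0.17920)^2 gives M 0.6737, M+2 0.2942, M+4 0.0321; the largest is M.
P(M) = C(2,0) × 0.82080^2 × 0.17920^0 = 1 × 0.67371264 × 1.0000 = 0.673713 (base)
P(M+2) = C(2,1) × 0.82080^1 × 0.17920^1 = 2 × 0.8208 × 0.1792 = 0.294175
Relative intensity = 0.294175 / 0.673713 × 100 = 43.7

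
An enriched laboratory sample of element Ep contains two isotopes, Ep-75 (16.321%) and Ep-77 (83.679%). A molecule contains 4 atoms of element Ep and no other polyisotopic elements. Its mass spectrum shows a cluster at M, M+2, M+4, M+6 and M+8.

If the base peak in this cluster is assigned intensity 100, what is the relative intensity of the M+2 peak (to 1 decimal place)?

3.0

(0.16321 + 0.83679)^4 gives M 0.0007, M+2 0.0146, M+4 0.1119, M+6 0.3825, M+8 0.4903; the largest is M+8.
P(M+8) = C(4,4) × 0.16321^0 × 0.83679^4 = 1 × 1.0000 × 0.49030455 = 0.490305 (base)
P(M+2) = C(4,1) × 0.16321^3 × 0.83679^1 = 4 × 0.00434751 × 0.83679 = 0.014552
Relative intensity = 0.014552 / 0.490305 × 100 = 3.0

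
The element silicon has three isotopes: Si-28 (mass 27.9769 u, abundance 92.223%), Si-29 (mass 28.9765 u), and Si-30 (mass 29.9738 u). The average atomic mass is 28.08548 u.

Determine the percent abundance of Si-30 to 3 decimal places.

Let x and y be the fractions of Si-29 and Si-30. Then x + y = 1 − 0.92223 = 0.07777 and 28.9765x + 29.9738y = 28.08548 − 0.92223×27.9769 = 2.284343513.
Substituting: 28.9765x + 29.9738(0.07777 − x) = 2.284343513
(28.9765 − 29.9738)x = -0.046718913  ⇒  x = 0.04685, y = 0.03092
Si-29: 4.685%, Si-30: 3.092%.

3.092%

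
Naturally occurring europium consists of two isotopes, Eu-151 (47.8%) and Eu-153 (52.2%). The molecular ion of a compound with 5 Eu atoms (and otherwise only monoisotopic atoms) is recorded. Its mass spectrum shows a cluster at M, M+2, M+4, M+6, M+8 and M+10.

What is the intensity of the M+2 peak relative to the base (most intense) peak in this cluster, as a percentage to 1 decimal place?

Term probabilities: M 0.0250, M+2 0.1363, M+4 0.2976, M+6 0.3250, M+8 0.1775, M+10 0.0388. Base peak = M+6.
P(M+6) = C(5,3) × 0.478^2 × 0.522^3 = 10 × 0.228484 × 0.14223665 = 0.324988 (base)
P(M+2) = C(5,1) × 0.478^4 × 0.522^1 = 5 × 0.05220494 × 0.5220 = 0.136255
Relative intensity = 0.136255 / 0.324988 × 100 = 41.9

41.9%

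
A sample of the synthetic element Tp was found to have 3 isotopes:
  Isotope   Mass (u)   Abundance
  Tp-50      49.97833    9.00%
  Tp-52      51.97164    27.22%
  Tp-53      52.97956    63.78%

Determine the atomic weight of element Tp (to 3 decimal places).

Weight each isotope mass by its fractional abundance: 0.0900 × 49.97833 + 0.2722 × 51.97164 + 0.6378 × 52.97956
= 4.498050 + 14.146680 + 33.790363 = 52.435093 u

52.435 u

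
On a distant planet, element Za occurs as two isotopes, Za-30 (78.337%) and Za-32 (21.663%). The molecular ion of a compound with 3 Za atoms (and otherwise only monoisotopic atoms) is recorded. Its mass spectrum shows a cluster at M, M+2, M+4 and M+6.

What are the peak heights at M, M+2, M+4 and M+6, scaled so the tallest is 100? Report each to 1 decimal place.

100.0 : 83.0 : 22.9 : 2.1

Each Za atom is independently Za-30 (p = 0.78337) or Za-32 (q = 0.21663); the cluster is the binomial expansion (p + q)^3.
P(M) = 0.78337^3 = 0.480730
P(M+2) = 3 × 0.78337^2 × 0.21663^1 = 0.398817
P(M+4) = 3 × 0.78337^1 × 0.21663^2 = 0.110287
P(M+6) = 0.21663^3 = 0.010166
The M peak is largest (0.480730); scaling to 100 gives 100.0 : 83.0 : 22.9 : 2.1.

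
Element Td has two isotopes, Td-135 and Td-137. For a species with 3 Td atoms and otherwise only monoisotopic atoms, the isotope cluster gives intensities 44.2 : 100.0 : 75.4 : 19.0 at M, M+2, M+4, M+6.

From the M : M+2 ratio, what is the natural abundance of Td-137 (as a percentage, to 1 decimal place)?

Write p for the Td-135 fraction. I(M+2)/I(M) = [C(3,1)·p^2·(1−p)] / p^3 = 3·(1−p)/p = 100.0/44.2 = 2.2624
(1−p)/p = 2.2624/3 = 0.7541  ⇒  p = 1/(1 + 0.7541) = 0.5701
Td-135: 57.0%, Td-137: 43.0%.

43.0%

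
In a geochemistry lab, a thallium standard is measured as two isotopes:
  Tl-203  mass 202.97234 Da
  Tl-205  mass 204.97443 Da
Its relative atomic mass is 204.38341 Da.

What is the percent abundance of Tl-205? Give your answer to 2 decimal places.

70.48%

With x = fraction of Tl-203 (so Tl-205 is 1 − x):
202.97234·x + 204.97443·(1 − x) = 204.38341
(202.97234 − 204.97443)·x = 204.38341 − 204.97443
x = -0.59102 / -2.00209 = 0.29520 → 29.52% Tl-203, 70.48% Tl-205.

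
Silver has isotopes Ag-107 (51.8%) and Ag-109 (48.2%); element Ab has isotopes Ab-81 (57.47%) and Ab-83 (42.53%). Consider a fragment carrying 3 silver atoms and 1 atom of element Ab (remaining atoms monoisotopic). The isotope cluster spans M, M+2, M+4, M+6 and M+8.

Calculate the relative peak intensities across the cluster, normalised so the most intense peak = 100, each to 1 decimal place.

21.4 : 75.7 : 100.0 : 58.5 : 12.8

Silver pattern (n=3): 0.13899183 : 0.3879965 : 0.3610315 : 0.11198017
Element Ab pattern (n=1): 0.5747 : 0.4253
Convolve the two distributions (both contribute in 2-u steps):
  M: 0.13899183×0.5747 = 0.079879
  M+2: 0.13899183×0.4253 + 0.3879965×0.5747 = 0.282095
  M+4: 0.3879965×0.4253 + 0.3610315×0.5747 = 0.372500
  M+6: 0.3610315×0.4253 + 0.11198017×0.5747 = 0.217902
  M+8: 0.11198017×0.4253 = 0.047625
Scale to base peak (0.372500) = 100: 21.4 : 75.7 : 100.0 : 58.5 : 12.8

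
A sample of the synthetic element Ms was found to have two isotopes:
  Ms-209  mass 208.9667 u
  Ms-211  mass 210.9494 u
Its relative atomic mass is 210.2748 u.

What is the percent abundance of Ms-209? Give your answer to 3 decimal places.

Let x be the fractional abundance of Ms-209; then Ms-211 has abundance 1 − x.
208.9667·x + 210.9494·(1 − x) = 210.2748
(208.9667 − 210.9494)·x = 210.2748 − 210.9494
x = -0.6746 / -1.9827 = 0.34024 → 34.024% Ms-209, 65.976% Ms-211.

34.024%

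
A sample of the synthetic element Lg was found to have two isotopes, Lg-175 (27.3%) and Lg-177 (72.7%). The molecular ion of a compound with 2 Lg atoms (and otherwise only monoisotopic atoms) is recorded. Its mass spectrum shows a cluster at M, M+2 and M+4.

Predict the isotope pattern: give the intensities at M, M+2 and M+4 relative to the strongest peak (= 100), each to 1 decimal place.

Each Lg atom is independently Lg-175 (p = 0.273) or Lg-177 (q = 0.727); the cluster is the binomial expansion (p + q)^2.
P(M) = 0.273^2 = 0.074529
P(M+2) = 2 × 0.273^1 × 0.727^1 = 0.396942
P(M+4) = 0.727^2 = 0.528529
The M+4 peak is largest (0.528529); scaling to 100 gives 14.1 : 75.1 : 100.0.

14.1 : 75.1 : 100.0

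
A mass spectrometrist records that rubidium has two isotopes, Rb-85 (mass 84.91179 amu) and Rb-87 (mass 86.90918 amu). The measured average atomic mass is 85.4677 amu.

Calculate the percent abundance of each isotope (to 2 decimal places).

Let x be the fractional abundance of Rb-85; then Rb-87 has abundance 1 − x.
84.91179·x + 86.90918·(1 − x) = 85.4677
(84.91179 − 86.90918)·x = 85.4677 − 86.90918
x = -1.44148 / -1.99739 = 0.72168 → 72.17% Rb-85, 27.83% Rb-87.

Rb-85: 72.17%, Rb-87: 27.83%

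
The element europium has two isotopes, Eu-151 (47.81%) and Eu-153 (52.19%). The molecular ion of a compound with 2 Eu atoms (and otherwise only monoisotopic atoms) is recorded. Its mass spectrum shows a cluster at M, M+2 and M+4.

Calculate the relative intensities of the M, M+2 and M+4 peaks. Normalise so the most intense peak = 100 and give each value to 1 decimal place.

Each Eu atom is independently Eu-151 (p = 0.4781) or Eu-153 (q = 0.5219); the cluster is the binomial expansion (p + q)^2.
P(M) = 0.4781^2 = 0.228580
P(M+2) = 2 × 0.4781^1 × 0.5219^1 = 0.499041
P(M+4) = 0.5219^2 = 0.272380
The M+2 peak is largest (0.499041); scaling to 100 gives 45.8 : 100.0 : 54.6.

45.8 : 100.0 : 54.6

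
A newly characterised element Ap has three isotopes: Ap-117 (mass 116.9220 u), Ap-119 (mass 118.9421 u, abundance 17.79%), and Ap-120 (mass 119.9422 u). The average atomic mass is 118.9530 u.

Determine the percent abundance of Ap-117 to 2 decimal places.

The remaining 82.21% is split between Ap-117 (fraction x) and Ap-120 (fraction 0.8221 − x).
Substituting: 116.9220x + 119.9422(0.8221 − x) = 97.79320041
(116.9220 − 119.9422)x = -0.81128221  ⇒  x = 0.26862, y = 0.55348
Ap-117: 26.86%, Ap-120: 55.35%.

26.86%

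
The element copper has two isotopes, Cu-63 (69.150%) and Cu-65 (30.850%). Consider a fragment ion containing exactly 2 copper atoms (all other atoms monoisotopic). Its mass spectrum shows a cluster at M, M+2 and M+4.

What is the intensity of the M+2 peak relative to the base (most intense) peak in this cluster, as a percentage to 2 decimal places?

89.23%

Term probabilities: M 0.4782, M+2 0.4267, M+4 0.0952. Base peak = M.
P(M) = C(2,0) × 0.69150^2 × 0.30850^0 = 1 × 0.47817225 × 1.0000 = 0.478172 (base)
P(M+2) = C(2,1) × 0.69150^1 × 0.30850^1 = 2 × 0.6915 × 0.3085 = 0.426656
Relative intensity = 0.426656 / 0.478172 × 100 = 89.23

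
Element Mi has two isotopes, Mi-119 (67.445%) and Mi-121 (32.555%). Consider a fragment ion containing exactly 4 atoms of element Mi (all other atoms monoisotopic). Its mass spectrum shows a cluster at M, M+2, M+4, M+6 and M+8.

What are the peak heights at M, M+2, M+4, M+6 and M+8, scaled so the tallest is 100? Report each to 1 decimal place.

Expanding (0.67445 + 0.32555)^4:
P(M) = 0.67445^4 = 0.206918
P(M+2) = 4 × 0.67445^3 × 0.32555^1 = 0.399509
P(M+4) = 6 × 0.67445^2 × 0.32555^2 = 0.289259
P(M+6) = 4 × 0.67445^1 × 0.32555^3 = 0.093081
P(M+8) = 0.32555^4 = 0.011232
The M+2 peak is largest (0.399509); scaling to 100 gives 51.8 : 100.0 : 72.4 : 23.3 : 2.8.

51.8 : 100.0 : 72.4 : 23.3 : 2.8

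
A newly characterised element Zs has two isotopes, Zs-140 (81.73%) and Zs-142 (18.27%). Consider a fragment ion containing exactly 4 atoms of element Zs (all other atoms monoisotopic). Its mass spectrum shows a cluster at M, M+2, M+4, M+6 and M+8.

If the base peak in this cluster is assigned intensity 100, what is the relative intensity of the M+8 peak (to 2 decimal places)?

0.25

Term probabilities: M 0.4462, M+2 0.3990, M+4 0.1338, M+6 0.0199, M+8 0.0011. Base peak = M.
P(M) = C(4,0) × 0.8173^4 × 0.1827^0 = 1 × 0.44619633 × 1.0000 = 0.446196 (base)
P(M+8) = C(4,4) × 0.8173^0 × 0.1827^4 = 1 × 1.0000 × 0.00111418 = 0.001114
Relative intensity = 0.001114 / 0.446196 × 100 = 0.25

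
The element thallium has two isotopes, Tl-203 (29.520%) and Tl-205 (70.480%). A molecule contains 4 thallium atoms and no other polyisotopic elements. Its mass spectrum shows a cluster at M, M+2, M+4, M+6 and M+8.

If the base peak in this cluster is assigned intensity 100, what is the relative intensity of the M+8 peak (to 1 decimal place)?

59.7

Binomial terms of (0.29520 + 0.70480)^4: M 0.0076, M+2 0.0725, M+4 0.2597, M+6 0.4134, M+8 0.2468 → M+6 is the base peak.
P(M+6) = C(4,3) × 0.29520^1 × 0.70480^3 = 4 × 0.2952 × 0.35010449 = 0.413403 (base)
P(M+8) = C(4,4) × 0.29520^0 × 0.70480^4 = 1 × 1.0000 × 0.24675365 = 0.246754
Relative intensity = 0.246754 / 0.413403 × 100 = 59.7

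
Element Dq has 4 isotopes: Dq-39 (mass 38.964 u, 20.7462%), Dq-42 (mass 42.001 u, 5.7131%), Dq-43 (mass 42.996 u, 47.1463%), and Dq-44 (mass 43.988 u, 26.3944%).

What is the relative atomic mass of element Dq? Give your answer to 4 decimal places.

The abundance-weighted mean is 0.207462 × 38.964 + 0.057131 × 42.001 + 0.471463 × 42.996 + 0.263944 × 43.988
= 8.08355 + 2.39956 + 20.27102 + 11.61037 = 42.36450 u

42.3645 u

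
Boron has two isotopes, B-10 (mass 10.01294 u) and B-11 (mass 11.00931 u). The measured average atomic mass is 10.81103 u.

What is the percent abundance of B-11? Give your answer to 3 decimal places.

80.100%

Let x be the fractional abundance of B-10; then B-11 has abundance 1 − x.
10.01294·x + 11.00931·(1 − x) = 10.81103
(10.01294 − 11.00931)·x = 10.81103 − 11.00931
x = -0.19828 / -0.99637 = 0.19900 → 19.900% B-10, 80.100% B-11.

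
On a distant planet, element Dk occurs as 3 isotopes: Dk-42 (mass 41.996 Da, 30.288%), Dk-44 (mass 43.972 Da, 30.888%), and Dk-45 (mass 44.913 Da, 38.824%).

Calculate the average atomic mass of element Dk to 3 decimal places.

43.739 Da

Average mass = Σ (abundance × isotope mass) = 0.30288 × 41.996 + 0.30888 × 43.972 + 0.38824 × 44.913
= 12.7197 + 13.5821 + 17.4370 = 43.7388 Da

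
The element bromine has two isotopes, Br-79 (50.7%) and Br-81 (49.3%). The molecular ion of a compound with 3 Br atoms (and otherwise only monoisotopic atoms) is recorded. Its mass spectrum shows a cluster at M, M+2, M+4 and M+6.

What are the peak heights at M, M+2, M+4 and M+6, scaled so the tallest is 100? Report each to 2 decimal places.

34.28 : 100.00 : 97.24 : 31.52

The 3 Br atoms are independent, so intensities follow the terms of (0.507 + 0.493)^3.
P(M) = 0.507^3 = 0.130324
P(M+2) = 3 × 0.507^2 × 0.493^1 = 0.380175
P(M+4) = 3 × 0.507^1 × 0.493^2 = 0.369678
P(M+6) = 0.493^3 = 0.119823
The M+2 peak is largest (0.380175); scaling to 100 gives 34.28 : 100.00 : 97.24 : 31.52.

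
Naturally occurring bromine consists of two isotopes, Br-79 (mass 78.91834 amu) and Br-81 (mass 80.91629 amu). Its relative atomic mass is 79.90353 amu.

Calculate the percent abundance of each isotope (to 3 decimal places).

Writing the weighted mean with unknown fraction x of Br-79:
78.91834·x + 80.91629·(1 − x) = 79.90353
(78.91834 − 80.91629)·x = 79.90353 − 80.91629
x = -1.01276 / -1.99795 = 0.50690 → 50.690% Br-79, 49.310% Br-81.

Br-79: 50.690%, Br-81: 49.310%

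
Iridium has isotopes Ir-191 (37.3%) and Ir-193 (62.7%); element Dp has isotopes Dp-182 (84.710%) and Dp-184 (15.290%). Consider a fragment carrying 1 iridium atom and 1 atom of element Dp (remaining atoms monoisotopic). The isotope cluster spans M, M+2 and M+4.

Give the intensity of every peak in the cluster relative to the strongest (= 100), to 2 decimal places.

53.72 : 100.00 : 16.30

Iridium pattern (n=1): 0.3730 : 0.6270
Element Dp pattern (n=1): 0.8471 : 0.1529
Convolve the two distributions (both contribute in 2-u steps):
  M: 0.3730×0.8471 = 0.315968
  M+2: 0.3730×0.1529 + 0.6270×0.8471 = 0.588163
  M+4: 0.6270×0.1529 = 0.095868
Scale to base peak (0.588163) = 100: 53.72 : 100.00 : 16.30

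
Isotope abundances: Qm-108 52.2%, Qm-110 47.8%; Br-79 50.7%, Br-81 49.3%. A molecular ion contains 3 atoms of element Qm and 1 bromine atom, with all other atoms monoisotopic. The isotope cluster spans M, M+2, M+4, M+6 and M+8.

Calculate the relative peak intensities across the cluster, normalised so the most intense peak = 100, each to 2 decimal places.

Element Qm pattern (n=3): 0.14223665 : 0.39074206 : 0.35780594 : 0.10921535
Bromine pattern (n=1): 0.5070 : 0.4930
Convolve the two distributions (both contribute in 2-u steps):
  M: 0.14223665×0.5070 = 0.072114
  M+2: 0.14223665×0.4930 + 0.39074206×0.5070 = 0.268229
  M+4: 0.39074206×0.4930 + 0.35780594×0.5070 = 0.374043
  M+6: 0.35780594×0.4930 + 0.10921535×0.5070 = 0.231771
  M+8: 0.10921535×0.4930 = 0.053843
Scale to base peak (0.374043) = 100: 19.28 : 71.71 : 100.00 : 61.96 : 14.39

19.28 : 71.71 : 100.00 : 61.96 : 14.39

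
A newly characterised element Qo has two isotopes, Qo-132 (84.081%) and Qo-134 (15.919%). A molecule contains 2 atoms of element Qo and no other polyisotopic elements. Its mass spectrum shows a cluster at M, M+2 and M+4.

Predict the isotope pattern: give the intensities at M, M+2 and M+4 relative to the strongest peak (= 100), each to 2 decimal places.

Each Qo atom is independently Qo-132 (p = 0.84081) or Qo-134 (q = 0.15919); the cluster is the binomial expansion (p + q)^2.
P(M) = 0.84081^2 = 0.706961
P(M+2) = 2 × 0.84081^1 × 0.15919^1 = 0.267697
P(M+4) = 0.15919^2 = 0.025341
The M peak is largest (0.706961); scaling to 100 gives 100.00 : 37.87 : 3.58.

100.00 : 37.87 : 3.58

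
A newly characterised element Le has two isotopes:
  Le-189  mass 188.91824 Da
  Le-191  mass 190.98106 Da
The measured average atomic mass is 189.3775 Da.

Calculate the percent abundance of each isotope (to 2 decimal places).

Le-189: 77.74%, Le-191: 22.26%

With x = fraction of Le-189 (so Le-191 is 1 − x):
188.91824·x + 190.98106·(1 − x) = 189.3775
(188.91824 − 190.98106)·x = 189.3775 − 190.98106
x = -1.60356 / -2.06282 = 0.77736 → 77.74% Le-189, 22.26% Le-191.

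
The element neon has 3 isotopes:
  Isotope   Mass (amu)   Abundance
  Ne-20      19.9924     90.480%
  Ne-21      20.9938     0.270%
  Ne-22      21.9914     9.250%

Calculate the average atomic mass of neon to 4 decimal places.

Average mass = Σ (abundance × isotope mass) = 0.90480 × 19.9924 + 0.00270 × 20.9938 + 0.09250 × 21.9914
= 18.08912 + 0.05668 + 2.03420 = 20.18000 amu

20.1800 amu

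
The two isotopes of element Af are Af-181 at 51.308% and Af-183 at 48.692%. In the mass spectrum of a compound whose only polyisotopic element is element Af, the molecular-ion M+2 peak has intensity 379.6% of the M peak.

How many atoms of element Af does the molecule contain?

For n independent Af atoms, I(M+2)/I(M) = n · (abundance Af-183) / (abundance Af-181) = n · 0.48692/0.51308.
n = 3.796 × 0.51308/0.48692 = 4.00 ≈ 4

4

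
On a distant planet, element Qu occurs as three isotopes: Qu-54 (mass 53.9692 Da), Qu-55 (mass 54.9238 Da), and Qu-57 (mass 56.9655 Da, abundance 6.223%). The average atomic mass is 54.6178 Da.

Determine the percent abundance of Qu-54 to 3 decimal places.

45.365%

The remaining 93.777% is split between Qu-54 (fraction x) and Qu-55 (fraction 0.93777 − x).
Substituting: 53.9692x + 54.9238(0.93777 − x) = 51.072836935
(53.9692 − 54.9238)x = -0.433054991  ⇒  x = 0.45365, y = 0.48412
Qu-54: 45.365%, Qu-55: 48.412%.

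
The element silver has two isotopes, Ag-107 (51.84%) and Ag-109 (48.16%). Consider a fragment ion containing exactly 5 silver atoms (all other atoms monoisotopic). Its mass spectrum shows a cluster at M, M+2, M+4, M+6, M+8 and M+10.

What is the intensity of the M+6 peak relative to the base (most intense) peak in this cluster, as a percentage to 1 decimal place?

(0.5184 + 0.4816)^5 gives M 0.0374, M+2 0.1739, M+4 0.3231, M+6 0.3002, M+8 0.1394, M+10 0.0259; the largest is M+4.
P(M+4) = C(5,2) × 0.5184^3 × 0.4816^2 = 10 × 0.13931407 × 0.23193856 = 0.323123 (base)
P(M+6) = C(5,3) × 0.5184^2 × 0.4816^3 = 10 × 0.26873856 × 0.11170161 = 0.300185
Relative intensity = 0.300185 / 0.323123 × 100 = 92.9

92.9%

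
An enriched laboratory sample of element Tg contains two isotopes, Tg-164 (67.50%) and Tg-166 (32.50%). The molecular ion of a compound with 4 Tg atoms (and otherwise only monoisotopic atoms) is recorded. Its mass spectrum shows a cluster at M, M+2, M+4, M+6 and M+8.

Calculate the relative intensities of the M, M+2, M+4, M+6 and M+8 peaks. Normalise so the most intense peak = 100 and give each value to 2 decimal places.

Expanding (0.6750 + 0.3250)^4:
P(M) = 0.6750^4 = 0.207594
P(M+2) = 4 × 0.6750^3 × 0.3250^1 = 0.399811
P(M+4) = 6 × 0.6750^2 × 0.3250^2 = 0.288752
P(M+6) = 4 × 0.6750^1 × 0.3250^3 = 0.092686
P(M+8) = 0.3250^4 = 0.011157
The M+2 peak is largest (0.399811); scaling to 100 gives 51.92 : 100.00 : 72.22 : 23.18 : 2.79.

51.92 : 100.00 : 72.22 : 23.18 : 2.79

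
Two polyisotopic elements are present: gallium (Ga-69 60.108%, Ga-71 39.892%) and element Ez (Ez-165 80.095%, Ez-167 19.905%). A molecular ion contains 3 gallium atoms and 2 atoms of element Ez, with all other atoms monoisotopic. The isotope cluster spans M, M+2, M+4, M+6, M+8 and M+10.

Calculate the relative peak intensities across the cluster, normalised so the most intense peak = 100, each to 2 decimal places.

Gallium pattern (n=3): 0.2171685 : 0.432386 : 0.2869625 : 0.063483
Element Ez pattern (n=2): 0.6415209 : 0.3188582 : 0.0396209
Convolve the two distributions (both contribute in 2-u steps):
  M: 0.2171685×0.6415209 = 0.139318
  M+2: 0.2171685×0.3188582 + 0.432386×0.6415209 = 0.346631
  M+4: 0.2171685×0.0396209 + 0.432386×0.3188582 + 0.2869625×0.6415209 = 0.330567
  M+6: 0.432386×0.0396209 + 0.2869625×0.3188582 + 0.063483×0.6415209 = 0.149358
  M+8: 0.2869625×0.0396209 + 0.063483×0.3188582 = 0.031612
  M+10: 0.063483×0.0396209 = 0.002515
Scale to base peak (0.346631) = 100: 40.19 : 100.00 : 95.37 : 43.09 : 9.12 : 0.73

40.19 : 100.00 : 95.37 : 43.09 : 9.12 : 0.73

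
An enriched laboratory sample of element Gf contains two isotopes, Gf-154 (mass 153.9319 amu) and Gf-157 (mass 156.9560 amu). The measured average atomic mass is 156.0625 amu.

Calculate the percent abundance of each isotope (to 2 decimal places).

Let x be the fractional abundance of Gf-154; then Gf-157 has abundance 1 − x.
153.9319·x + 156.9560·(1 − x) = 156.0625
(153.9319 − 156.9560)·x = 156.0625 − 156.9560
x = -0.8935 / -3.0241 = 0.29546 → 29.55% Gf-154, 70.45% Gf-157.

Gf-154: 29.55%, Gf-157: 70.45%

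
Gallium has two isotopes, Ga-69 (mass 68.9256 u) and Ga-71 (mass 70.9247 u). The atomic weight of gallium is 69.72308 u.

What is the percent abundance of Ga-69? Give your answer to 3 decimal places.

60.108%

Writing the weighted mean with unknown fraction x of Ga-69:
68.9256·x + 70.9247·(1 − x) = 69.72308
(68.9256 − 70.9247)·x = 69.72308 − 70.9247
x = -1.20162 / -1.9991 = 0.60108 → 60.108% Ga-69, 39.892% Ga-71.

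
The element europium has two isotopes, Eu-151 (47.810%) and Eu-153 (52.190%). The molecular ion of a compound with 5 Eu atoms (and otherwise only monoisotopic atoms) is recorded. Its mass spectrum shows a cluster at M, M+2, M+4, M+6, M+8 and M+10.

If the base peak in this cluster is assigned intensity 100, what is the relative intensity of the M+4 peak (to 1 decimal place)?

91.6

Term probabilities: M 0.0250, M+2 0.1363, M+4 0.2977, M+6 0.3249, M+8 0.1774, M+10 0.0387. Base peak = M+6.
P(M+6) = C(5,3) × 0.47810^2 × 0.52190^3 = 10 × 0.22857961 × 0.14215492 = 0.324937 (base)
P(M+4) = C(5,2) × 0.47810^3 × 0.52190^2 = 10 × 0.10928391 × 0.27237961 = 0.297667
Relative intensity = 0.297667 / 0.324937 × 100 = 91.6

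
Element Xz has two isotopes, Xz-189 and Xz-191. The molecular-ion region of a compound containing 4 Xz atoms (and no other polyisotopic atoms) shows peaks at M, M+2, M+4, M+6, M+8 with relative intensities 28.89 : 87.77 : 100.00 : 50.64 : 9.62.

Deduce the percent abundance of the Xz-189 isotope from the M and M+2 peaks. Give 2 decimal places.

56.83%

Let p = fractional abundance of Xz-189. I(M+2)/I(M) = [C(4,1)·p^3·(1−p)] / p^4 = 4·(1−p)/p = 87.77/28.89 = 3.0381
(1−p)/p = 3.0381/4 = 0.7595  ⇒  p = 1/(1 + 0.7595) = 0.5683
Xz-189: 56.83%, Xz-191: 43.17%.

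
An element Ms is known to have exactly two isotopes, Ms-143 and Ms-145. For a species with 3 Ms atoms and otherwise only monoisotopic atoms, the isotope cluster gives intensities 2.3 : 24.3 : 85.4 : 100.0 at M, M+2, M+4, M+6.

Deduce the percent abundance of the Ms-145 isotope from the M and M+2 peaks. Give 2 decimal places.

Write p for the Ms-143 fraction. I(M+2)/I(M) = [C(3,1)·p^2·(1−p)] / p^3 = 3·(1−p)/p = 24.3/2.3 = 10.5652
(1−p)/p = 10.5652/3 = 3.5217  ⇒  p = 1/(1 + 3.5217) = 0.2212
Ms-143: 22.12%, Ms-145: 77.88%.

77.88%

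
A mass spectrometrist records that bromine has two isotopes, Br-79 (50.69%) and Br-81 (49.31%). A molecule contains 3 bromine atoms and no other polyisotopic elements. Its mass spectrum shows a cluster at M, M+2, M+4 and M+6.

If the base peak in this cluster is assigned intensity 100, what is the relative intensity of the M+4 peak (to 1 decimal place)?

(0.5069 + 0.4931)^3 gives M 0.1302, M+2 0.3801, M+4 0.3698, M+6 0.1199; the largest is M+2.
P(M+2) = C(3,1) × 0.5069^2 × 0.4931^1 = 3 × 0.25694761 × 0.4931 = 0.380103 (base)
P(M+4) = C(3,2) × 0.5069^1 × 0.4931^2 = 3 × 0.5069 × 0.24314761 = 0.369755
Relative intensity = 0.369755 / 0.380103 × 100 = 97.3

97.3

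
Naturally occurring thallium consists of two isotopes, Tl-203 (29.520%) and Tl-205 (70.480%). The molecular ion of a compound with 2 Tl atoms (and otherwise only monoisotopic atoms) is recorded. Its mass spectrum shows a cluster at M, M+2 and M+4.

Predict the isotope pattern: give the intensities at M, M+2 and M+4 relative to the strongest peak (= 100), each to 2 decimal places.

Each Tl atom is independently Tl-203 (p = 0.29520) or Tl-205 (q = 0.70480); the cluster is the binomial expansion (p + q)^2.
P(M) = 0.29520^2 = 0.087143
P(M+2) = 2 × 0.29520^1 × 0.70480^1 = 0.416114
P(M+4) = 0.70480^2 = 0.496743
The M+4 peak is largest (0.496743); scaling to 100 gives 17.54 : 83.77 : 100.00.

17.54 : 83.77 : 100.00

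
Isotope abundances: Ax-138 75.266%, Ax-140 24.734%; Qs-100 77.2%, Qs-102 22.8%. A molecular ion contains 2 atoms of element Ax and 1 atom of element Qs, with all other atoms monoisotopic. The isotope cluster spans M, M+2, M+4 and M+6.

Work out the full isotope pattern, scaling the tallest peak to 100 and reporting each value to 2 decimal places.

100.00 : 95.26 : 30.21 : 3.19

Element Ax pattern (n=2): 0.56649708 : 0.37232585 : 0.06117708
Element Qs pattern (n=1): 0.7720 : 0.2280
Convolve the two distributions (both contribute in 2-u steps):
  M: 0.56649708×0.7720 = 0.437336
  M+2: 0.56649708×0.2280 + 0.37232585×0.7720 = 0.416597
  M+4: 0.37232585×0.2280 + 0.06117708×0.7720 = 0.132119
  M+6: 0.06117708×0.2280 = 0.013948
Scale to base peak (0.437336) = 100: 100.00 : 95.26 : 30.21 : 3.19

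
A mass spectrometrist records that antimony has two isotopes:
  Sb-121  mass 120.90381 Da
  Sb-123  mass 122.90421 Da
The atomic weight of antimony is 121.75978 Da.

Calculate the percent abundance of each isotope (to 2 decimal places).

Sb-121: 57.21%, Sb-123: 42.79%

Writing the weighted mean with unknown fraction x of Sb-121:
120.90381·x + 122.90421·(1 − x) = 121.75978
(120.90381 − 122.90421)·x = 121.75978 − 122.90421
x = -1.14443 / -2.00040 = 0.57210 → 57.21% Sb-121, 42.79% Sb-123.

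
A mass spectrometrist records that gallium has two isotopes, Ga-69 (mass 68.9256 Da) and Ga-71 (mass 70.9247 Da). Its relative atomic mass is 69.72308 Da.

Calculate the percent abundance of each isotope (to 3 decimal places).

Writing the weighted mean with unknown fraction x of Ga-69:
68.9256·x + 70.9247·(1 − x) = 69.72308
(68.9256 − 70.9247)·x = 69.72308 − 70.9247
x = -1.20162 / -1.9991 = 0.60108 → 60.108% Ga-69, 39.892% Ga-71.

Ga-69: 60.108%, Ga-71: 39.892%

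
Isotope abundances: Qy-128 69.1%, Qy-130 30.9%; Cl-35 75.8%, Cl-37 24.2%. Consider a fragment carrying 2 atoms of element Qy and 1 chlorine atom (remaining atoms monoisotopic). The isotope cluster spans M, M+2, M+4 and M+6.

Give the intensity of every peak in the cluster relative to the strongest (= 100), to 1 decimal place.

82.4 : 100.0 : 40.0 : 5.3

Element Qy pattern (n=2): 0.477481 : 0.427038 : 0.095481
Chlorine pattern (n=1): 0.7580 : 0.2420
Convolve the two distributions (both contribute in 2-u steps):
  M: 0.477481×0.7580 = 0.361931
  M+2: 0.477481×0.2420 + 0.427038×0.7580 = 0.439245
  M+4: 0.427038×0.2420 + 0.095481×0.7580 = 0.175718
  M+6: 0.095481×0.2420 = 0.023106
Scale to base peak (0.439245) = 100: 82.4 : 100.0 : 40.0 : 5.3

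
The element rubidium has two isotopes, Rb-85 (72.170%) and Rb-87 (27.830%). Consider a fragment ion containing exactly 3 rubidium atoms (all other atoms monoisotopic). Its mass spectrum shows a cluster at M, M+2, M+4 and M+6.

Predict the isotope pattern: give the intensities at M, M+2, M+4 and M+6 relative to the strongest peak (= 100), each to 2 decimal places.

Each Rb atom is independently Rb-85 (p = 0.72170) or Rb-87 (q = 0.27830); the cluster is the binomial expansion (p + q)^3.
P(M) = 0.72170^3 = 0.375898
P(M+2) = 3 × 0.72170^2 × 0.27830^1 = 0.434858
P(M+4) = 3 × 0.72170^1 × 0.27830^2 = 0.167689
P(M+6) = 0.27830^3 = 0.021555
The M+2 peak is largest (0.434858); scaling to 100 gives 86.44 : 100.00 : 38.56 : 4.96.

86.44 : 100.00 : 38.56 : 4.96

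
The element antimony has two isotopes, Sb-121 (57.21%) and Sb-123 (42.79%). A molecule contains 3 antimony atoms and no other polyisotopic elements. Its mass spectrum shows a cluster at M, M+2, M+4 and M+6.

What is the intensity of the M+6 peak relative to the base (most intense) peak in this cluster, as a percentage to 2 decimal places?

18.65%

(0.5721 + 0.4279)^3 gives M 0.1872, M+2 0.4202, M+4 0.3143, M+6 0.0783; the largest is M+2.
P(M+2) = C(3,1) × 0.5721^2 × 0.4279^1 = 3 × 0.32729841 × 0.4279 = 0.420153 (base)
P(M+6) = C(3,3) × 0.5721^0 × 0.4279^3 = 1 × 1.0000 × 0.07834781 = 0.078348
Relative intensity = 0.078348 / 0.420153 × 100 = 18.65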